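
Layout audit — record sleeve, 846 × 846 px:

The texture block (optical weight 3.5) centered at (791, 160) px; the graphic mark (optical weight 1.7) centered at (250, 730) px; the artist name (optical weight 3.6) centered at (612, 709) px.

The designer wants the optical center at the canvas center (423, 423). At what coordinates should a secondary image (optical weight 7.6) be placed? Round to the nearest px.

(203, 340)

With the secondary image, Σw becomes 3.5 + 1.7 + 3.6 + 7.6 = 16.4.
x: need Σw·x = 16.4·423 = 6937.2. Existing = 3.5·791 + 1.7·250 + 3.6·612 = 5396.7. Remainder 1540.5 / 7.6 ≈ 202.70.
y: need Σw·y = 16.4·423 = 6937.2. Existing = 3.5·160 + 1.7·730 + 3.6·709 = 4353.4. Remainder 2583.8 / 7.6 ≈ 339.97.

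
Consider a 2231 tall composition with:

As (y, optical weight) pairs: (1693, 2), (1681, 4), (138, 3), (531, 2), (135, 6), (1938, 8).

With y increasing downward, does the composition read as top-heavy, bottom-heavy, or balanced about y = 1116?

balanced

Total weight = 2 + 4 + 3 + 2 + 6 + 8 = 25.
y: (2·1693 + 4·1681 + 3·138 + 2·531 + 6·135 + 8·1938) / 25 = 27900 / 25 ≈ 1116.00
1116.00 = 1116 exactly: balanced.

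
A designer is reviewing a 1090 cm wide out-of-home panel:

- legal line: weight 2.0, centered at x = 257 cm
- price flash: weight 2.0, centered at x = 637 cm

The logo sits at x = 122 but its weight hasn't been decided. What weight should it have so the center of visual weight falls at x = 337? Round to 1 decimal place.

Known weights sum to 2.0 + 2.0 = 4.0; their moment is 2.0·257 + 2.0·637 = 1788.0.
For the centroid to hit 337: (1788.0 + w·122) / (4.0 + w) = 337.
Solving: w = (337·4.0 − 1788.0) / (122 − 337) = -440.0 / -215 ≈ 2.05.

w ≈ 2.0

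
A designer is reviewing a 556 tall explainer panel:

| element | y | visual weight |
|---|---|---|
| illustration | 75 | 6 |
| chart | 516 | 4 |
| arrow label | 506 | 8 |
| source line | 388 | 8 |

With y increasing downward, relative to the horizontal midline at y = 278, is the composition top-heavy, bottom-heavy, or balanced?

bottom-heavy

Σw = 6 + 4 + 8 + 8 = 26.
y: (6·75 + 4·516 + 8·506 + 8·388) / 26 = 9666 / 26 ≈ 371.77
371.8 vs midline 278 → bottom-heavy.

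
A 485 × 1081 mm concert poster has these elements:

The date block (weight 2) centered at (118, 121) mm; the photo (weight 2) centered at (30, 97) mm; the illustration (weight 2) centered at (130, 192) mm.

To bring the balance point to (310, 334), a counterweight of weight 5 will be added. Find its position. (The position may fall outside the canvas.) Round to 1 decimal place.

New total weight: (2 + 2 + 2) + 5 = 11.
x: need Σw·x = 11·310 = 3410. Existing = 2·118 + 2·30 + 2·130 = 556. Remainder 2854 / 5 ≈ 570.80.
y: need Σw·y = 11·334 = 3674. Existing = 2·121 + 2·97 + 2·192 = 820. Remainder 2854 / 5 ≈ 570.80.

(570.8, 570.8)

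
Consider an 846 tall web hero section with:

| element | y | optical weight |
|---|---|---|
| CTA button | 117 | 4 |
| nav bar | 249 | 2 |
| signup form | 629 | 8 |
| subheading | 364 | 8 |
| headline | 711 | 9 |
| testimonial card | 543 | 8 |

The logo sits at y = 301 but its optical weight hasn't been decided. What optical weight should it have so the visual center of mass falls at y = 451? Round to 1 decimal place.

Existing Σw = 39 (4 + 2 + 8 + 8 + 9 + 8); existing moment 4·117 + 2·249 + 8·629 + 8·364 + 9·711 + 8·543 = 19653.
For the centroid to hit 451: (19653 + w·301) / (39 + w) = 451.
So w = (451·39 − 19653)/(301 − 451) = -2064/-150 ≈ 13.76.

w ≈ 13.8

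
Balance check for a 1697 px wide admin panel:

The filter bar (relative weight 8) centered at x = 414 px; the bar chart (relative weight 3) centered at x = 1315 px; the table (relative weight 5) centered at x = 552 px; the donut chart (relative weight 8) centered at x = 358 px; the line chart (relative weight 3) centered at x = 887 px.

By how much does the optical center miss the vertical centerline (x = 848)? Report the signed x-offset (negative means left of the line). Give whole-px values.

≈ -272 px

Weights sum to 8 + 3 + 5 + 8 + 3 = 27.
x: (8·414 + 3·1315 + 5·552 + 8·358 + 3·887) / 27 = 15542 / 27 ≈ 575.63
Against x = 848, that's 575.63 − 848 = -272.37.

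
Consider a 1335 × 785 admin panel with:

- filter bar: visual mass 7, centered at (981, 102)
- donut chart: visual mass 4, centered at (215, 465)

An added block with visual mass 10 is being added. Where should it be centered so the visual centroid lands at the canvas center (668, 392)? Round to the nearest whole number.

(630, 566)

With the added block, Σw becomes 7 + 4 + 10 = 21.
Along x: (7727 + 10·x) / 21 = 668 (existing moment 7·981 + 4·215 = 7727) ⇒ x = (14028 − 7727) / 10 ≈ 630.10.
Along y: (2574 + 10·y) / 21 = 392 (existing moment 7·102 + 4·465 = 2574) ⇒ y = (8232 − 2574) / 10 ≈ 565.80.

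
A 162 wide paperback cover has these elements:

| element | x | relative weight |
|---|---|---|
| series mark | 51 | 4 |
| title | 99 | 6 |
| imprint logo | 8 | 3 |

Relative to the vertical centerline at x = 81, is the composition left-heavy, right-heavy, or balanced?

left-heavy

Σw = 4 + 6 + 3 = 13.
Σw·x = 4·51 + 6·99 + 3·8 = 822, so x̄ = 822/13 ≈ 63.23.
Since 63.2 is left of 81, the composition reads left-heavy.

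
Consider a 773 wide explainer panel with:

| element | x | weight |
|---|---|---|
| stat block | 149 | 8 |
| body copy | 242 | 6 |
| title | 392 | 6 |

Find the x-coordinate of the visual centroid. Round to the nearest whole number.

Weights sum to 8 + 6 + 6 = 20.
x: (8·149 + 6·242 + 6·392) / 20 = 4996 / 20 ≈ 249.80

x ≈ 250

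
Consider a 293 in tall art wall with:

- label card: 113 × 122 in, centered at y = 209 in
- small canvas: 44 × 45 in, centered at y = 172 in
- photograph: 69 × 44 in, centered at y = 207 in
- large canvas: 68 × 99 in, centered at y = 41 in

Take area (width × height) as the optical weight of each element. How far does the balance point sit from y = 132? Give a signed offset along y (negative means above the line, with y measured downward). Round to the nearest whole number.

Areas → weights: label card 113·122 = 13786, small canvas 44·45 = 1980, photograph 69·44 = 3036, large canvas 68·99 = 6732; Σw = 25534.
y-moment: 13786·209 + 1980·172 + 3036·207 + 6732·41 = 4126298; centroid 4126298/25534 ≈ 161.60.
Against y = 132, that's 161.60 − 132 = 29.60.

≈ 30 in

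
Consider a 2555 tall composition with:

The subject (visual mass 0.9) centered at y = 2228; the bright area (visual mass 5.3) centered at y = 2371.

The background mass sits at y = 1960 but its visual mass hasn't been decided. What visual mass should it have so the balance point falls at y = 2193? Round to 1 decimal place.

Fixed elements: Σw = 0.9 + 5.3 = 6.2, Σw·y = 0.9·2228 + 5.3·2371 = 14571.5.
For the centroid to hit 2193: (14571.5 + w·1960) / (6.2 + w) = 2193.
Solving: w = (2193·6.2 − 14571.5) / (1960 − 2193) = -974.9 / -233 ≈ 4.18.

w ≈ 4.2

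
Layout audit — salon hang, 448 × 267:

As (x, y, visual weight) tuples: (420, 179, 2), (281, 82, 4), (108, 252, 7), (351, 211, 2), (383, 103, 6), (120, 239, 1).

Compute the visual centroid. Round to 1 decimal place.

(265.5, 169.5)

Total weight = 2 + 4 + 7 + 2 + 6 + 1 = 22.
Σw·x = 5840; x̄ = 5840/22 ≈ 265.45.
Σw·y = 3729; ȳ = 3729/22 ≈ 169.50.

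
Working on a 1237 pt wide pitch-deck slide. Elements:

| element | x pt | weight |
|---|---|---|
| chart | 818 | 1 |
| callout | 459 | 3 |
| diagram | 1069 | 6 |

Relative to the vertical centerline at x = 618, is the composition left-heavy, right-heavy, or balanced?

Weights sum to 1 + 3 + 6 = 10.
x: (1·818 + 3·459 + 6·1069) / 10 = 8609 / 10 ≈ 860.90
Since 860.9 is right of 618, the composition reads right-heavy.

right-heavy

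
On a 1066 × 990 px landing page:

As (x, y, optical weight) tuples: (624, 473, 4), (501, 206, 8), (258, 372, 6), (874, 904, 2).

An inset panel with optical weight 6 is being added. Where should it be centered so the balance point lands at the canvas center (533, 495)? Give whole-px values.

After adding the inset panel, total weight = 4 + 8 + 6 + 2 + 6 = 26.
x: need Σw·x = 26·533 = 13858. Existing = 4·624 + 8·501 + 6·258 + 2·874 = 9800. Remainder 4058 / 6 ≈ 676.33.
y: need Σw·y = 26·495 = 12870. Existing = 4·473 + 8·206 + 6·372 + 2·904 = 7580. Remainder 5290 / 6 ≈ 881.67.

(676, 882)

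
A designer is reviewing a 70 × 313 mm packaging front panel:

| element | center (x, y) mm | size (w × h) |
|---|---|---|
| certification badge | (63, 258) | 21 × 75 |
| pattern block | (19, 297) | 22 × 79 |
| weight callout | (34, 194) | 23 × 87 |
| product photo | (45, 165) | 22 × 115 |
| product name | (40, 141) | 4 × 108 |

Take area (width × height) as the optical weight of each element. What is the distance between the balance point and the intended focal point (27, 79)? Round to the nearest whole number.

≈ 138 mm

Taking area as weight: certification badge 21·75 = 1575, pattern block 22·79 = 1738, weight callout 23·87 = 2001, product photo 22·115 = 2530, product name 4·108 = 432. Sum 8276.
Σw·x = 1575·63 + 1738·19 + 2001·34 + 2530·45 + 432·40 = 331411, so x̄ = 331411/8276 ≈ 40.04.
Σw·y = 1575·258 + 1738·297 + 2001·194 + 2530·165 + 432·141 = 1789092, so ȳ = 1789092/8276 ≈ 216.18.
Relative to (27, 79): Δ = (13.04, 137.18); |Δ| = √(13.04² + 137.18²) ≈ 137.80.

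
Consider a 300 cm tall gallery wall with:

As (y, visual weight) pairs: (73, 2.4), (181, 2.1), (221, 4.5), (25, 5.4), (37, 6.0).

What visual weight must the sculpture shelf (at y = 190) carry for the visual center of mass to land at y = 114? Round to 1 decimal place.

Known weights sum to 2.4 + 2.1 + 4.5 + 5.4 + 6.0 = 20.4; their moment is 2.4·73 + 2.1·181 + 4.5·221 + 5.4·25 + 6.0·37 = 1906.8.
Set Σw·y/Σw = 114: (1906.8 + 190w) = 114·(20.4 + w).
So w = (114·20.4 − 1906.8)/(190 − 114) = 418.8/76 ≈ 5.51.

w ≈ 5.5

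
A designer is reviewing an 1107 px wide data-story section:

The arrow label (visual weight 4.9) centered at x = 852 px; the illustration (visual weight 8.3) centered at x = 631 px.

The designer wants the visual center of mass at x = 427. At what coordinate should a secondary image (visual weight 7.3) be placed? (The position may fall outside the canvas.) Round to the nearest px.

With the secondary image, Σw becomes 4.9 + 8.3 + 7.3 = 20.5.
x: need Σw·x = 20.5·427 = 8753.5. Existing = 4.9·852 + 8.3·631 = 9412.1. Remainder -658.6 / 7.3 ≈ -90.22.

x ≈ -90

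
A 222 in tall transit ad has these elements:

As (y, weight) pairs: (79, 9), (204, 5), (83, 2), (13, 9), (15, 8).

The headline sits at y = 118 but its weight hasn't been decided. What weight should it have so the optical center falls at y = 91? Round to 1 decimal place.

Fixed elements: Σw = 9 + 5 + 2 + 9 + 8 = 33, Σw·y = 9·79 + 5·204 + 2·83 + 9·13 + 8·15 = 2134.
For the centroid to hit 91: (2134 + w·118) / (33 + w) = 91.
Solving: w = (91·33 − 2134) / (118 − 91) = 869 / 27 ≈ 32.19.

w ≈ 32.2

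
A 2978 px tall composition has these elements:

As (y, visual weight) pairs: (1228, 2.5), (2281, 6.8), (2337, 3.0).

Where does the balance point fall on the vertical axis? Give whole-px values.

Total weight = 2.5 + 6.8 + 3.0 = 12.3.
Σw·y = 2.5·1228 + 6.8·2281 + 3.0·2337 = 25591.8, so ȳ = 25591.8/12.3 ≈ 2080.63.

y ≈ 2081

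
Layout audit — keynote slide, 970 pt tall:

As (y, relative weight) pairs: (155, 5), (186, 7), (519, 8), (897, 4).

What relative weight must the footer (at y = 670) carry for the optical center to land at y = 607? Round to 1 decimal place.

w ≈ 75.4

Known weights sum to 5 + 7 + 8 + 4 = 24; their moment is 5·155 + 7·186 + 8·519 + 4·897 = 9817.
Balance at y = 607 requires (9817 + w·670) / (24 + w) = 607.
So w = (607·24 − 9817)/(670 − 607) = 4751/63 ≈ 75.41.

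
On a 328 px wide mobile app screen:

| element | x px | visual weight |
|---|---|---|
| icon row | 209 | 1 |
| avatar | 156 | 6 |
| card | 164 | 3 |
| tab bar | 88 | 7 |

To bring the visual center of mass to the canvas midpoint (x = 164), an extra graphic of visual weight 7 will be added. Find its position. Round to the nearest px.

New total weight: (1 + 6 + 3 + 7) + 7 = 24.
Along x: (2253 + 7·x) / 24 = 164 (existing moment 1·209 + 6·156 + 3·164 + 7·88 = 2253) ⇒ x = (3936 − 2253) / 7 ≈ 240.43.

x ≈ 240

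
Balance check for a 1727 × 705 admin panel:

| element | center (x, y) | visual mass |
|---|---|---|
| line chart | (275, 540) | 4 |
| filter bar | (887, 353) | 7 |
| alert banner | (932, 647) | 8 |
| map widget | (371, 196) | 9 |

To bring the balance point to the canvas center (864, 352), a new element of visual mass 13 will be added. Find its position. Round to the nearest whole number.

With the new element, Σw becomes 4 + 7 + 8 + 9 + 13 = 41.
Along x: (18104 + 13·x) / 41 = 864 (existing moment 4·275 + 7·887 + 8·932 + 9·371 = 18104) ⇒ x = (35424 − 18104) / 13 ≈ 1332.31.
Along y: (11571 + 13·y) / 41 = 352 (existing moment 4·540 + 7·353 + 8·647 + 9·196 = 11571) ⇒ y = (14432 − 11571) / 13 ≈ 220.08.

(1332, 220)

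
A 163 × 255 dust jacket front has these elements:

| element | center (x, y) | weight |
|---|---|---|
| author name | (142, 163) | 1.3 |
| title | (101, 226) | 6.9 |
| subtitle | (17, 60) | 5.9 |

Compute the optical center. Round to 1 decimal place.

(69.6, 150.7)

Σw = 1.3 + 6.9 + 5.9 = 14.1.
x-moment: 1.3·142 + 6.9·101 + 5.9·17 = 981.8; centroid 981.8/14.1 ≈ 69.63.
y-moment: 1.3·163 + 6.9·226 + 5.9·60 = 2125.3; centroid 2125.3/14.1 ≈ 150.73.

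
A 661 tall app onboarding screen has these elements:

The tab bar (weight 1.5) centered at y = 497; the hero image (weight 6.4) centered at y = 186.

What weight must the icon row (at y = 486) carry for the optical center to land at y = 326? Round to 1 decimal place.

w ≈ 4.0

Existing Σw = 7.9 (1.5 + 6.4); existing moment 1.5·497 + 6.4·186 = 1935.9.
Balance at y = 326 requires (1935.9 + w·486) / (7.9 + w) = 326.
Solving: w = (326·7.9 − 1935.9) / (486 − 326) = 639.5 / 160 ≈ 4.00.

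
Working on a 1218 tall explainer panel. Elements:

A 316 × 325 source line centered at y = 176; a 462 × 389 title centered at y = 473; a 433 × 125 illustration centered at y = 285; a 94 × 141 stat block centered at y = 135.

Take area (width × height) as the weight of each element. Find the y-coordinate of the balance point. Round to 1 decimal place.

Taking area as weight: source line 316·325 = 102700, title 462·389 = 179718, illustration 433·125 = 54125, stat block 94·141 = 13254. Sum 349797.
y: (102700·176 + 179718·473 + 54125·285 + 13254·135) / 349797 = 120296729 / 349797 ≈ 343.90

y ≈ 343.9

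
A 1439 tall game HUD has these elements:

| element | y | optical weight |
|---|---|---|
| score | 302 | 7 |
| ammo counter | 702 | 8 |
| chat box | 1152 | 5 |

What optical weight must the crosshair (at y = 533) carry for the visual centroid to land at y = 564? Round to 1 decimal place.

w ≈ 71.3

Known weights sum to 7 + 8 + 5 = 20; their moment is 7·302 + 8·702 + 5·1152 = 13490.
Balance at y = 564 requires (13490 + w·533) / (20 + w) = 564.
So w = (564·20 − 13490)/(533 − 564) = -2210/-31 ≈ 71.29.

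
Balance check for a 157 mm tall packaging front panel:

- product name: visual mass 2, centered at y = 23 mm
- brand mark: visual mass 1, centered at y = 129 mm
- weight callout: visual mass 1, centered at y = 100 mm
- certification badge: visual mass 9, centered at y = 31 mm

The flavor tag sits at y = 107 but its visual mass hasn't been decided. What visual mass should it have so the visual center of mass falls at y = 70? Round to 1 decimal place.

w ≈ 9.6

Existing Σw = 13 (2 + 1 + 1 + 9); existing moment 2·23 + 1·129 + 1·100 + 9·31 = 554.
Set Σw·y/Σw = 70: (554 + 107w) = 70·(13 + w).
Solving: w = (70·13 − 554) / (107 − 70) = 356 / 37 ≈ 9.62.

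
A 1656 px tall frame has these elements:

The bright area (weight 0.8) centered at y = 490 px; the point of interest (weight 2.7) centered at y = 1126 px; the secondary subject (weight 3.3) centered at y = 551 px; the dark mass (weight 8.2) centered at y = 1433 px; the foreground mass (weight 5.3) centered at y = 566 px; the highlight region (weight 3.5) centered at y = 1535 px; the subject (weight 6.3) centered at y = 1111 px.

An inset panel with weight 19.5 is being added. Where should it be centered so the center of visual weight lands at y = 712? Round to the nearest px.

y ≈ 151

New total weight: (0.8 + 2.7 + 3.3 + 8.2 + 5.3 + 3.5 + 6.3) + 19.5 = 49.6.
y: need Σw·y = 49.6·712 = 35315.2. Existing = 0.8·490 + 2.7·1126 + 3.3·551 + 8.2·1433 + 5.3·566 + 3.5·1535 + 6.3·1111 = 32372.7. Remainder 2942.5 / 19.5 ≈ 150.90.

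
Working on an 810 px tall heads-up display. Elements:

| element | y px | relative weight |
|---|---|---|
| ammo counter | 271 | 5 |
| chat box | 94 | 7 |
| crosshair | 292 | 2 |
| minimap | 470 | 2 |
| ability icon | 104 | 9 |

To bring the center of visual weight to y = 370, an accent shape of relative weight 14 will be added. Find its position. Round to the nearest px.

y ≈ 711

After adding the accent shape, total weight = 5 + 7 + 2 + 2 + 9 + 14 = 39.
y: target moment 39×370 = 14430; current 5·271 + 7·94 + 2·292 + 2·470 + 9·104 = 4473; the accent shape supplies 9957, so y = 9957/14 ≈ 711.21.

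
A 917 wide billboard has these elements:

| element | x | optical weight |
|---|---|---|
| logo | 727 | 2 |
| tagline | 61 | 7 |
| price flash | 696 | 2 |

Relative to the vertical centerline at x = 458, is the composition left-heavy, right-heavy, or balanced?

left-heavy

Σw = 2 + 7 + 2 = 11.
x: (2·727 + 7·61 + 2·696) / 11 = 3273 / 11 ≈ 297.55
Since 297.5 is left of 458, the composition reads left-heavy.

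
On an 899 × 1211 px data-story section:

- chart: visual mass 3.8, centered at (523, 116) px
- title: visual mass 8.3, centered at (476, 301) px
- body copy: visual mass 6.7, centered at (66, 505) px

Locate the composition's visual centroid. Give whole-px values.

Σw = 3.8 + 8.3 + 6.7 = 18.8.
x: (3.8·523 + 8.3·476 + 6.7·66) / 18.8 = 6380.4 / 18.8 ≈ 339.38
y: (3.8·116 + 8.3·301 + 6.7·505) / 18.8 = 6322.6 / 18.8 ≈ 336.31

(339, 336)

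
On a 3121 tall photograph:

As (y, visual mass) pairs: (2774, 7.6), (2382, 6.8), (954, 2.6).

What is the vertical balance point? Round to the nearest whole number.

y ≈ 2339

Σw = 7.6 + 6.8 + 2.6 = 17.0.
y-moment: 7.6·2774 + 6.8·2382 + 2.6·954 = 39760.4; centroid 39760.4/17.0 ≈ 2338.85.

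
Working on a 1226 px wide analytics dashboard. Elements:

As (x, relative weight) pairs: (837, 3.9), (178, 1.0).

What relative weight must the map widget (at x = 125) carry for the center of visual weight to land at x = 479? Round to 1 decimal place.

Fixed elements: Σw = 3.9 + 1.0 = 4.9, Σw·x = 3.9·837 + 1.0·178 = 3442.3.
Set Σw·x/Σw = 479: (3442.3 + 125w) = 479·(4.9 + w).
So w = (479·4.9 − 3442.3)/(125 − 479) = -1095.2/-354 ≈ 3.09.

w ≈ 3.1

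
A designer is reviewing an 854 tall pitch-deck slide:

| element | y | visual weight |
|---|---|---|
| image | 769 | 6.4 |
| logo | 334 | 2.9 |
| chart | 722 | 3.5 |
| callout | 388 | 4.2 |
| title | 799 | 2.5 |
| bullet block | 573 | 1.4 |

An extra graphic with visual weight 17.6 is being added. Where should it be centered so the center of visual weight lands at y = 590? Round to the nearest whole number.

y ≈ 561

With the extra graphic, Σw becomes 6.4 + 2.9 + 3.5 + 4.2 + 2.5 + 1.4 + 17.6 = 38.5.
y: target moment 38.5×590 = 22715.0; current 6.4·769 + 2.9·334 + 3.5·722 + 4.2·388 + 2.5·799 + 1.4·573 = 12846.5; the extra graphic supplies 9868.5, so y = 9868.5/17.6 ≈ 560.71.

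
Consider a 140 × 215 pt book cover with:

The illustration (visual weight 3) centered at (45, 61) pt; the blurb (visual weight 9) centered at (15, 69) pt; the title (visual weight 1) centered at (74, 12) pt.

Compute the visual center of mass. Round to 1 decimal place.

Σw = 3 + 9 + 1 = 13.
Σw·x = 3·45 + 9·15 + 1·74 = 344, so x̄ = 344/13 ≈ 26.46.
Σw·y = 3·61 + 9·69 + 1·12 = 816, so ȳ = 816/13 ≈ 62.77.

(26.5, 62.8)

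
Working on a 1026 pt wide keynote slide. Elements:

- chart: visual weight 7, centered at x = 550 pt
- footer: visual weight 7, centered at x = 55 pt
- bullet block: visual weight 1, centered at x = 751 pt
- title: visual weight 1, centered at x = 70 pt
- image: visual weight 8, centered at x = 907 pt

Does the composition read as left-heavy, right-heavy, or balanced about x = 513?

balanced

Total weight = 7 + 7 + 1 + 1 + 8 = 24.
x-moment: 7·550 + 7·55 + 1·751 + 1·70 + 8·907 = 12312; centroid 12312/24 ≈ 513.00.
That equals the midline 513 — balanced.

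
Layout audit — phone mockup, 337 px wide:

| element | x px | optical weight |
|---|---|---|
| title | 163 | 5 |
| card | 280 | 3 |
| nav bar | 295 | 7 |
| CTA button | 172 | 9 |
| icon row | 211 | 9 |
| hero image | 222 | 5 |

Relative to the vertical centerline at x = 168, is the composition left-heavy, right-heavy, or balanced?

right-heavy

Σw = 5 + 3 + 7 + 9 + 9 + 5 = 38.
x: moment 8277 / weight 38 ≈ 217.82
217.8 vs midline 168 → right-heavy.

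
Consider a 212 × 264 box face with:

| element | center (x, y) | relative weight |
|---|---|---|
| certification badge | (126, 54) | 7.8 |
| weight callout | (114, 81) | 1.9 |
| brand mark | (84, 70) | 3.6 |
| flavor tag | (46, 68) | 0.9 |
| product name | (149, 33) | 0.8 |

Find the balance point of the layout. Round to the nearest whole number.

(111, 61)

Total weight = 7.8 + 1.9 + 3.6 + 0.9 + 0.8 = 15.0.
Σw·x = 7.8·126 + 1.9·114 + 3.6·84 + 0.9·46 + 0.8·149 = 1662.4, so x̄ = 1662.4/15.0 ≈ 110.83.
Σw·y = 7.8·54 + 1.9·81 + 3.6·70 + 0.9·68 + 0.8·33 = 914.7, so ȳ = 914.7/15.0 ≈ 60.98.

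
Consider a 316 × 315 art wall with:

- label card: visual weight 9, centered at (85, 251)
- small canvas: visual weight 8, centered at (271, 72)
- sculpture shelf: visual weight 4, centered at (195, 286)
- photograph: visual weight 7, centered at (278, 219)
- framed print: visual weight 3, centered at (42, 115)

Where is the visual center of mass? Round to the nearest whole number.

(187, 189)

Total weight = 9 + 8 + 4 + 7 + 3 = 31.
x: (9·85 + 8·271 + 4·195 + 7·278 + 3·42) / 31 = 5785 / 31 ≈ 186.61
y: (9·251 + 8·72 + 4·286 + 7·219 + 3·115) / 31 = 5857 / 31 ≈ 188.94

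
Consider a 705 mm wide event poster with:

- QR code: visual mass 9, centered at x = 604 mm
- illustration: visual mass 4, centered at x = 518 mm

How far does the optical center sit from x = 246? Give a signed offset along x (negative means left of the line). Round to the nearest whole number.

Σw = 9 + 4 = 13.
Σw·x = 9·604 + 4·518 = 7508, so x̄ = 7508/13 ≈ 577.54.
Against x = 246, that's 577.54 − 246 = 331.54.

≈ 332 mm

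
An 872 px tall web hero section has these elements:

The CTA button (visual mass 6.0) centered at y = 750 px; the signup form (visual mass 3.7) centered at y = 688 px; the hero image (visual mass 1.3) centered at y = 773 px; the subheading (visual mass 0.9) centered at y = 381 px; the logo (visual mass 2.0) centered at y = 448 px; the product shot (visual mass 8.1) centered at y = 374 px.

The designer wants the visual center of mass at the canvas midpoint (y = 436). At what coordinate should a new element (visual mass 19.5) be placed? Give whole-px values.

y ≈ 296

New total weight: (6.0 + 3.7 + 1.3 + 0.9 + 2.0 + 8.1) + 19.5 = 41.5.
y: target moment 41.5×436 = 18094.0; current 6.0·750 + 3.7·688 + 1.3·773 + 0.9·381 + 2.0·448 + 8.1·374 = 12318.8; the new element supplies 5775.2, so y = 5775.2/19.5 ≈ 296.16.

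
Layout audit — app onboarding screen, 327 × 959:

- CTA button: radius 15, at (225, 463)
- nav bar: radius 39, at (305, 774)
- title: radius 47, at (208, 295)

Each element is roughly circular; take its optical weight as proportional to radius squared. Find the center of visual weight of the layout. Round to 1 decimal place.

(246.3, 488.8)

r² weights: CTA button 15² = 225, nav bar 39² = 1521, title 47² = 2209. Total = 3955.
x: (225·225 + 1521·305 + 2209·208) / 3955 = 974002 / 3955 ≈ 246.27
y: (225·463 + 1521·774 + 2209·295) / 3955 = 1933084 / 3955 ≈ 488.77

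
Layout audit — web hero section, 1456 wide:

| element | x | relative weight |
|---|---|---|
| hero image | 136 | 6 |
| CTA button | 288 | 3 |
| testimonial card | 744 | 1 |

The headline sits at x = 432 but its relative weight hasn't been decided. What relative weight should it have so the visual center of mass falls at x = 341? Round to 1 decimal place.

w ≈ 10.8

Existing Σw = 10 (6 + 3 + 1); existing moment 6·136 + 3·288 + 1·744 = 2424.
Balance at x = 341 requires (2424 + w·432) / (10 + w) = 341.
Rearranging, w·(432 − 341) = 341·10 − 2424 = 986, so w ≈ 986/91 = 10.84.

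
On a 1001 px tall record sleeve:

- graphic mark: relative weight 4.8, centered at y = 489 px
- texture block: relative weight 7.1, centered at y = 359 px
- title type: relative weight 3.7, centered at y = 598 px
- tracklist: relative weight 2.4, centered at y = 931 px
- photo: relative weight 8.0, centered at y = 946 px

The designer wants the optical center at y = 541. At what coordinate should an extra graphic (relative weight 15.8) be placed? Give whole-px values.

y ≈ 361

After adding the extra graphic, total weight = 4.8 + 7.1 + 3.7 + 2.4 + 8.0 + 15.8 = 41.8.
Along y: (16911.1 + 15.8·y) / 41.8 = 541 (existing moment 4.8·489 + 7.1·359 + 3.7·598 + 2.4·931 + 8.0·946 = 16911.1) ⇒ y = (22613.8 − 16911.1) / 15.8 ≈ 360.93.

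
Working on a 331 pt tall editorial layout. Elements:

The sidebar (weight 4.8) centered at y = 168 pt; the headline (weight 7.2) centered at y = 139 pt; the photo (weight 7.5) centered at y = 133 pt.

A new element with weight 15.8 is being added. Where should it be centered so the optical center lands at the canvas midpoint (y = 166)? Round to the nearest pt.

With the new element, Σw becomes 4.8 + 7.2 + 7.5 + 15.8 = 35.3.
y: target moment 35.3×166 = 5859.8; current 4.8·168 + 7.2·139 + 7.5·133 = 2804.7; the new element supplies 3055.1, so y = 3055.1/15.8 ≈ 193.36.

y ≈ 193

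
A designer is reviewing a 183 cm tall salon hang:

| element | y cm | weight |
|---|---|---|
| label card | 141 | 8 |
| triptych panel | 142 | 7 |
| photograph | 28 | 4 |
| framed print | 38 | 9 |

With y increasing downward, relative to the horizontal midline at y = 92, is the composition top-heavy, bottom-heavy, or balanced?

balanced

Σw = 8 + 7 + 4 + 9 = 28.
Σw·y = 8·141 + 7·142 + 4·28 + 9·38 = 2576, so ȳ = 2576/28 ≈ 92.00.
The centroid 92.00 matches the midline at 92, so the layout is balanced.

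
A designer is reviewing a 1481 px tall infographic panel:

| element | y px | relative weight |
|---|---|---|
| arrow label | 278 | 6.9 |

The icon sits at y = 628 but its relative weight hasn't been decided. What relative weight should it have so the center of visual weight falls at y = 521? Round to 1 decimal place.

Known: weight 6.9 with moment 6.9·278 = 1918.2.
Balance at y = 521 requires (1918.2 + w·628) / (6.9 + w) = 521.
Rearranging, w·(628 − 521) = 521·6.9 − 1918.2 = 1676.7, so w ≈ 1676.7/107 = 15.67.

w ≈ 15.7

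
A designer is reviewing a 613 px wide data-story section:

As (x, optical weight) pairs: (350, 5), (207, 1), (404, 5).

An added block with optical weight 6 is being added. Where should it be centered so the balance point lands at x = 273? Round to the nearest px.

x ≈ 111

With the added block, Σw becomes 5 + 1 + 5 + 6 = 17.
x: target moment 17×273 = 4641; current 5·350 + 1·207 + 5·404 = 3977; the added block supplies 664, so x = 664/6 ≈ 110.67.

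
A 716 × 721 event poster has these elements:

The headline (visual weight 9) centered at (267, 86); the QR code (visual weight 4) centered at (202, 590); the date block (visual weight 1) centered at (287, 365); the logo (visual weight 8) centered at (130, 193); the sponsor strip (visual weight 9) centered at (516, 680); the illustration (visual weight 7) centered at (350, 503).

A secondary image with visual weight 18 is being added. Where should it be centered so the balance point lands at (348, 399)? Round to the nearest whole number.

With the secondary image, Σw becomes 9 + 4 + 1 + 8 + 9 + 7 + 18 = 56.
x: need Σw·x = 56·348 = 19488. Existing = 9·267 + 4·202 + 1·287 + 8·130 + 9·516 + 7·350 = 11632. Remainder 7856 / 18 ≈ 436.44.
y: need Σw·y = 56·399 = 22344. Existing = 9·86 + 4·590 + 1·365 + 8·193 + 9·680 + 7·503 = 14684. Remainder 7660 / 18 ≈ 425.56.

(436, 426)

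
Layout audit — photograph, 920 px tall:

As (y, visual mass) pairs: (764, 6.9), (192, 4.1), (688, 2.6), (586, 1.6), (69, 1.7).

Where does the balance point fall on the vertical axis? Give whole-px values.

Total weight = 6.9 + 4.1 + 2.6 + 1.6 + 1.7 = 16.9.
y: (6.9·764 + 4.1·192 + 2.6·688 + 1.6·586 + 1.7·69) / 16.9 = 8902.5 / 16.9 ≈ 526.78

y ≈ 527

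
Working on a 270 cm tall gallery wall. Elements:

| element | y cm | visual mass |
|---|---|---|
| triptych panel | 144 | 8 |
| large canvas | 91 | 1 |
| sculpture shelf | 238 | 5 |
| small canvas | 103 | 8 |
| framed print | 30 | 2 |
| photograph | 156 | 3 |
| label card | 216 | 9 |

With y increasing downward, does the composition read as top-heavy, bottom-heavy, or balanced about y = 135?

bottom-heavy

Weights sum to 8 + 1 + 5 + 8 + 2 + 3 + 9 = 36.
y: moment 5729 / weight 36 ≈ 159.14
Since 159.1 is below (larger y than) 135, the composition reads bottom-heavy.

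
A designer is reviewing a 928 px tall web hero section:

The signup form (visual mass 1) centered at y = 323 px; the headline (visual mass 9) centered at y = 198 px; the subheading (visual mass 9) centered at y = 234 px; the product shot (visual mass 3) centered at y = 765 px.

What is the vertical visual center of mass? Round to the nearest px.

Weights sum to 1 + 9 + 9 + 3 = 22.
y: (1·323 + 9·198 + 9·234 + 3·765) / 22 = 6506 / 22 ≈ 295.73

y ≈ 296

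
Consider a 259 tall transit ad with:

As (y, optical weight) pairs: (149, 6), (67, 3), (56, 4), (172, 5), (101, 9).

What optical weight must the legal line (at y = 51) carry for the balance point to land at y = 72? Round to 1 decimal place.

w ≈ 54.5

Existing Σw = 27 (6 + 3 + 4 + 5 + 9); existing moment 6·149 + 3·67 + 4·56 + 5·172 + 9·101 = 3088.
For the centroid to hit 72: (3088 + w·51) / (27 + w) = 72.
Rearranging, w·(51 − 72) = 72·27 − 3088 = -1144, so w ≈ -1144/-21 = 54.48.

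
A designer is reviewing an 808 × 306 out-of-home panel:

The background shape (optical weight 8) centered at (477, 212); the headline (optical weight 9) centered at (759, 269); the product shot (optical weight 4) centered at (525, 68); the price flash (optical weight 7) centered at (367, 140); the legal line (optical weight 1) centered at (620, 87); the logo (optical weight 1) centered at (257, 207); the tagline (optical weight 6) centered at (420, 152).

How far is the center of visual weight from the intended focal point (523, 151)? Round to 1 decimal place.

Σw = 8 + 9 + 4 + 7 + 1 + 1 + 6 = 36.
Σw·x = 18713; x̄ = 18713/36 ≈ 519.81.
Σw·y = 6575; ȳ = 6575/36 ≈ 182.64.
Relative to (523, 151): Δ = (-3.19, 31.64); |Δ| = √(-3.19² + 31.64²) ≈ 31.80.

≈ 31.8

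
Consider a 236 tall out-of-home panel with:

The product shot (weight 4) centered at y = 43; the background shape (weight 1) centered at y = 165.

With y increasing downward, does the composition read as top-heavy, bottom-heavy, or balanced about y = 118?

top-heavy

Weights sum to 4 + 1 = 5.
Σw·y = 4·43 + 1·165 = 337, so ȳ = 337/5 ≈ 67.40.
Since 67.4 is above (smaller y than) 118, the composition reads top-heavy.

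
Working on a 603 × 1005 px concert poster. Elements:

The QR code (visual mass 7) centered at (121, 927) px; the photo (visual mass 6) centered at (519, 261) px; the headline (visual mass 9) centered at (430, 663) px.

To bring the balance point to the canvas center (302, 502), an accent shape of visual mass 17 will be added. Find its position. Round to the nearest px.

(232, 327)

With the accent shape, Σw becomes 7 + 6 + 9 + 17 = 39.
x: target moment 39×302 = 11778; current 7·121 + 6·519 + 9·430 = 7831; the accent shape supplies 3947, so x = 3947/17 ≈ 232.18.
y: target moment 39×502 = 19578; current 7·927 + 6·261 + 9·663 = 14022; the accent shape supplies 5556, so y = 5556/17 ≈ 326.82.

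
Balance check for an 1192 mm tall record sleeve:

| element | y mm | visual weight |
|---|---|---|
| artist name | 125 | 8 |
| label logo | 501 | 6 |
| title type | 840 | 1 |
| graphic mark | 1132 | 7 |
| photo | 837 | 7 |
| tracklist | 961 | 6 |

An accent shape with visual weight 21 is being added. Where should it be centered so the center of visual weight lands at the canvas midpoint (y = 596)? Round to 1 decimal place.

With the accent shape, Σw becomes 8 + 6 + 1 + 7 + 7 + 6 + 21 = 56.
y: need Σw·y = 56·596 = 33376. Existing = 8·125 + 6·501 + 1·840 + 7·1132 + 7·837 + 6·961 = 24395. Remainder 8981 / 21 ≈ 427.67.

y ≈ 427.7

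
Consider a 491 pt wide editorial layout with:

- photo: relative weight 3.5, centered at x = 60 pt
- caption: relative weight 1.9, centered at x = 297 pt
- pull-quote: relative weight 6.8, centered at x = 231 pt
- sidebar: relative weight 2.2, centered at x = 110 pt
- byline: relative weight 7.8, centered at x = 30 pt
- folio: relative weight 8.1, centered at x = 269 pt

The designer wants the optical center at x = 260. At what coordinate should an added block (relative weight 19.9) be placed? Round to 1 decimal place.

With the added block, Σw becomes 3.5 + 1.9 + 6.8 + 2.2 + 7.8 + 8.1 + 19.9 = 50.2.
x: target moment 50.2×260 = 13052.0; current 3.5·60 + 1.9·297 + 6.8·231 + 2.2·110 + 7.8·30 + 8.1·269 = 5000.0; the added block supplies 8052.0, so x = 8052.0/19.9 ≈ 404.62.

x ≈ 404.6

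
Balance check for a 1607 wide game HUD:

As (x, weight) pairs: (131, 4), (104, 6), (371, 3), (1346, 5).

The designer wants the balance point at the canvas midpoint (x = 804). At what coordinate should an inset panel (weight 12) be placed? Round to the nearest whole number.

x ≈ 1261

New total weight: (4 + 6 + 3 + 5) + 12 = 30.
Along x: (8991 + 12·x) / 30 = 804 (existing moment 4·131 + 6·104 + 3·371 + 5·1346 = 8991) ⇒ x = (24120 − 8991) / 12 ≈ 1260.75.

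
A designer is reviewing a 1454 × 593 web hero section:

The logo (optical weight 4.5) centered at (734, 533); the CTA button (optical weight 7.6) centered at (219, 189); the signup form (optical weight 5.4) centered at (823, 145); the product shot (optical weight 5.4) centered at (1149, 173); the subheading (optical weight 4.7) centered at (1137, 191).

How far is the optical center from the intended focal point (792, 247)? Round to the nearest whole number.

≈ 35

Weights sum to 4.5 + 7.6 + 5.4 + 5.4 + 4.7 = 27.6.
x: (4.5·734 + 7.6·219 + 5.4·823 + 5.4·1149 + 4.7·1137) / 27.6 = 20960.1 / 27.6 ≈ 759.42
y: (4.5·533 + 7.6·189 + 5.4·145 + 5.4·173 + 4.7·191) / 27.6 = 6449.8 / 27.6 ≈ 233.69
From (792, 247): dx = -32.58, dy = -13.31, so the distance is √(dx²+dy²) ≈ 35.19.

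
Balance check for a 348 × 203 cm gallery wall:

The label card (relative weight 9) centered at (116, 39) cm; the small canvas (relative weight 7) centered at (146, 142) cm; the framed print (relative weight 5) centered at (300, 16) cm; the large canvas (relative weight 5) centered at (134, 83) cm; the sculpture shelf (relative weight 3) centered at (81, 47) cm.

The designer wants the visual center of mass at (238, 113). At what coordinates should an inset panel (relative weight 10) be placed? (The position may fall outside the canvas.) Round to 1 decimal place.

(480.3, 242.6)

After adding the inset panel, total weight = 9 + 7 + 5 + 5 + 3 + 10 = 39.
x: need Σw·x = 39·238 = 9282. Existing = 9·116 + 7·146 + 5·300 + 5·134 + 3·81 = 4479. Remainder 4803 / 10 ≈ 480.30.
y: need Σw·y = 39·113 = 4407. Existing = 9·39 + 7·142 + 5·16 + 5·83 + 3·47 = 1981. Remainder 2426 / 10 ≈ 242.60.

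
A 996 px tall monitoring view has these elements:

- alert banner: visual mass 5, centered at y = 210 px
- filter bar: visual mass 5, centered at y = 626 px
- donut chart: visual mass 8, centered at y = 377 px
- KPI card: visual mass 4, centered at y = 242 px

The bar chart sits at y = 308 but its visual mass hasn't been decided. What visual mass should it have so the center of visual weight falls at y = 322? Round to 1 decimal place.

w ≈ 77.1

Fixed elements: Σw = 5 + 5 + 8 + 4 = 22, Σw·y = 5·210 + 5·626 + 8·377 + 4·242 = 8164.
Balance at y = 322 requires (8164 + w·308) / (22 + w) = 322.
So w = (322·22 − 8164)/(308 − 322) = -1080/-14 ≈ 77.14.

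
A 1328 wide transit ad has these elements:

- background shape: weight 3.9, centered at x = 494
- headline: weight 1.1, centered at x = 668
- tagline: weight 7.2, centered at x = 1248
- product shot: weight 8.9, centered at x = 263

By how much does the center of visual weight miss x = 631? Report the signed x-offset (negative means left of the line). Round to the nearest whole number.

≈ 32

Weights sum to 3.9 + 1.1 + 7.2 + 8.9 = 21.1.
x-moment: 3.9·494 + 1.1·668 + 7.2·1248 + 8.9·263 = 13987.7; centroid 13987.7/21.1 ≈ 662.92.
Against x = 631, that's 662.92 − 631 = 31.92.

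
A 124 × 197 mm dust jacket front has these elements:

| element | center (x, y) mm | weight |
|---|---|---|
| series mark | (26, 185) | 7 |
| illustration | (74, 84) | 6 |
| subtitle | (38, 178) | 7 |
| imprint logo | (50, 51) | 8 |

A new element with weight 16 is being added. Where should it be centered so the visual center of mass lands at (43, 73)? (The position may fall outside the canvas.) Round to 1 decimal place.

With the new element, Σw becomes 7 + 6 + 7 + 8 + 16 = 44.
Along x: (1292 + 16·x) / 44 = 43 (existing moment 7·26 + 6·74 + 7·38 + 8·50 = 1292) ⇒ x = (1892 − 1292) / 16 ≈ 37.50.
Along y: (3453 + 16·y) / 44 = 73 (existing moment 7·185 + 6·84 + 7·178 + 8·51 = 3453) ⇒ y = (3212 − 3453) / 16 ≈ -15.06.

(37.5, -15.1)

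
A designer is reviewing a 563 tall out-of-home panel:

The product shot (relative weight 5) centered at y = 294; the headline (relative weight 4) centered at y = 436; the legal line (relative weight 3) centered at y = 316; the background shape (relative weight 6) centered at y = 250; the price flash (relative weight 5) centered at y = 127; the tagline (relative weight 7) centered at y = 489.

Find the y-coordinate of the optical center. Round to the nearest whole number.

Σw = 5 + 4 + 3 + 6 + 5 + 7 = 30.
y: (5·294 + 4·436 + 3·316 + 6·250 + 5·127 + 7·489) / 30 = 9720 / 30 ≈ 324.00

y ≈ 324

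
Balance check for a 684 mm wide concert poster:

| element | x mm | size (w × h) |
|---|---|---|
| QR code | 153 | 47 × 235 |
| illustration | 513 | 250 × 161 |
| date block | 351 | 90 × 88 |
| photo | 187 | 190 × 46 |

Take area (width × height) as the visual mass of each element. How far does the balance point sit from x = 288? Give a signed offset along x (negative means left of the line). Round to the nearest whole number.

≈ 106 mm

Taking area as weight: QR code 47·235 = 11045, illustration 250·161 = 40250, date block 90·88 = 7920, photo 190·46 = 8740. Sum 67955.
x-moment: 11045·153 + 40250·513 + 7920·351 + 8740·187 = 26752435; centroid 26752435/67955 ≈ 393.68.
Difference: 393.68 − 288 ≈ 105.68.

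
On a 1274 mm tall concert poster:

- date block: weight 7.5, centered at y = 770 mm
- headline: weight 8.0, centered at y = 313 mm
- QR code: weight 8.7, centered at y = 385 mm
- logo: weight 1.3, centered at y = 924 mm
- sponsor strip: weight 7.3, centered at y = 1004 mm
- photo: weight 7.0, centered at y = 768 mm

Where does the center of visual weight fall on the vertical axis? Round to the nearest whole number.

y ≈ 642

Σw = 7.5 + 8.0 + 8.7 + 1.3 + 7.3 + 7.0 = 39.8.
Σw·y = 7.5·770 + 8.0·313 + 8.7·385 + 1.3·924 + 7.3·1004 + 7.0·768 = 25534.9, so ȳ = 25534.9/39.8 ≈ 641.58.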